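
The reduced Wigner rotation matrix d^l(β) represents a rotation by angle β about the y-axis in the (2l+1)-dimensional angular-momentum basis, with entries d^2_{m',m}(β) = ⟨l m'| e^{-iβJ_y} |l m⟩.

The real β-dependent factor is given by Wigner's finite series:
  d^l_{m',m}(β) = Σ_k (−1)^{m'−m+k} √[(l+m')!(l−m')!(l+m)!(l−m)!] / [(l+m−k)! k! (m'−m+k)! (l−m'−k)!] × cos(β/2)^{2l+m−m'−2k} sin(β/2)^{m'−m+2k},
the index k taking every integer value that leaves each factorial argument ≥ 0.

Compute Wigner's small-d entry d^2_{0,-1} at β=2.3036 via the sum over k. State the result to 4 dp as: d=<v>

d^2_{0,-1}(β=2.3036) via Wigner's sum:
Half-angle: c=0.406844, s=0.913498. N=√(2·2·1·6)=4.898979
Admissible k: 0..1 (factorial args all ≥0)
  k=0: (−1)^1·4.8990/(2)·0.4068^3·0.9135^1 = -0.150684
  k=1: (−1)^2·4.8990/(2)·0.4068^1·0.9135^3 = +0.759671
d^2_{0,-1}(2.3036) = -0.150684 +0.759671 = +0.608988

d=0.6090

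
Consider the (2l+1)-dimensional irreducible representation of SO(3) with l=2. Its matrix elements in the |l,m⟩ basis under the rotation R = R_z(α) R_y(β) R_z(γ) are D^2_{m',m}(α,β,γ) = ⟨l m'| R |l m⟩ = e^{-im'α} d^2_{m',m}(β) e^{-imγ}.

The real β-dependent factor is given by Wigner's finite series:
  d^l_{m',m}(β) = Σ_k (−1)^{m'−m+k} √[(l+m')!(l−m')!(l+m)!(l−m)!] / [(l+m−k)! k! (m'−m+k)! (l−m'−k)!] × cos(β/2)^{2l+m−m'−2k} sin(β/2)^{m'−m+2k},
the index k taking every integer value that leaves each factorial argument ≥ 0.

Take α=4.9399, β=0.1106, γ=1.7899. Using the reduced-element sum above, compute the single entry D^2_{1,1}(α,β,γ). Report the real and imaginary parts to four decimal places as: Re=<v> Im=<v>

D^2_{1,1}(4.9399,0.1106,1.7899) = e^{-i·1·4.9399}·d^2_{1,1}(0.1106)·e^{-i·1·1.7899}. Compute d first:
With c≡cos(β/2)=0.998471 and s≡sin(β/2)=0.055272, N=[6·1·6·1]^{1/2}=6.000000
k∈{0,1} keeps every argument non-negative
  k=0: (−1)^0·6.0000/(6)·0.9985^4·0.0553^0 = +0.993899
  k=1: (−1)^1·6.0000/(2)·0.9985^2·0.0553^2 = -0.009137
d^2_{1,1}(0.1106) = +0.993899 -0.009137 = +0.984762
Phases: e^{-i·(1)·4.9399}=+0.225553+0.974231i, e^{-i·(1)·1.7899}=-0.217355-0.976093i ⇒ D=+0.888171-0.425333i

Re=0.8882 Im=-0.4253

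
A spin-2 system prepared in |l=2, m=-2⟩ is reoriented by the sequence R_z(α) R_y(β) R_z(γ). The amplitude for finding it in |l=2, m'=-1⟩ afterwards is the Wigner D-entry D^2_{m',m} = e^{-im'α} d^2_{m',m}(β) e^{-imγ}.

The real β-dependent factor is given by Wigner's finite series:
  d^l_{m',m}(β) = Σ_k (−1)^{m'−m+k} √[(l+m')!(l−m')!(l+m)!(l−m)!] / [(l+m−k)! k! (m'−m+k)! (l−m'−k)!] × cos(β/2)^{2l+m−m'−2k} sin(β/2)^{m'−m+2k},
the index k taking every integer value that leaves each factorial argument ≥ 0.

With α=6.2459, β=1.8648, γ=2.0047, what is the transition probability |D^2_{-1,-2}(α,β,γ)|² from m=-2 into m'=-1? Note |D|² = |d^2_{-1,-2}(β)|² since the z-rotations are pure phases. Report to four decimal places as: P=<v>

P=0.1155

First d^2_{-1,-2}(β=1.8648), then the phase factors e^{-i(-1)α} and e^{-i(-2)γ}:
c=cos(1.8648/2)=0.595908, s=sin(1.8648/2)=0.803052; N=√[1·6·1·24]=12.000000
The bounds max(0,m−m')=0 and min(l+m,l−m')=0 give 1 term
  k=0: (−1)^1·12.0000/(6)·0.5959^3·0.8031^1 = -0.339870
d^2_{-1,-2}(1.8648) = -0.339870
|D^2_{-1,-2}|² = |d^2_{-1,-2}(β)|² = (-0.339870)² = 0.115511 (the z-rotation phases have unit modulus)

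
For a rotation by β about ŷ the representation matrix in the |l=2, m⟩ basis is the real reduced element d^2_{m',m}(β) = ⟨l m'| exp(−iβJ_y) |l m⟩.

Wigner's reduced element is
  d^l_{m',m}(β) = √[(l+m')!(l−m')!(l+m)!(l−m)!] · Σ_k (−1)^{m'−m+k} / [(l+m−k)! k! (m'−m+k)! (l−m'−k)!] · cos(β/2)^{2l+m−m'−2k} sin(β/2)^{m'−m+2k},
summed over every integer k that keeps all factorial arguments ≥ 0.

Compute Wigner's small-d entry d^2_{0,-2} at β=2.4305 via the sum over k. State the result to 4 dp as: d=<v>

d=0.2609

d^2_{0,-2}(β=2.4305) via Wigner's sum:
c=cos(2.4305/2)=0.348103, s=sin(2.4305/2)=0.937456; N=√[2·2·1·24]=9.797959
k: max(0,(-2)−(0))=0 … min(2+(-2),2−(0))=0
  k=0: (−1)^2·9.7980/(4)·0.3481^2·0.9375^2 = +0.260851
d^2_{0,-2}(2.4305) = +0.260851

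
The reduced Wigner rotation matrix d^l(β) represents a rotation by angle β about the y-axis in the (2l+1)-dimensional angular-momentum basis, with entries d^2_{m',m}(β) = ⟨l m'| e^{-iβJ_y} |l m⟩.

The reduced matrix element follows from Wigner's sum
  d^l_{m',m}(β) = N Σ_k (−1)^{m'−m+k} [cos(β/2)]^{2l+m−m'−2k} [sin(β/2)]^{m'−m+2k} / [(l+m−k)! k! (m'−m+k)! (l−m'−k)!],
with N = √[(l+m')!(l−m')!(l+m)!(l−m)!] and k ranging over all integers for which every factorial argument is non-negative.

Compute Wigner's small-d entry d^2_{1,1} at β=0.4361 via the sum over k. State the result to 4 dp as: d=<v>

d^2_{1,1}(β=0.4361) via Wigner's sum:
With c≡cos(β/2)=0.976321 and s≡sin(β/2)=0.216326, N=[6·1·6·1]^{1/2}=6.000000
The bounds max(0,m−m')=0 and min(l+m,l−m')=1 give 2 terms
  k=0: (−1)^0·6.0000/(6)·0.9763^4·0.2163^0 = +0.908596
  k=1: (−1)^1·6.0000/(2)·0.9763^2·0.2163^2 = -0.133821
d^2_{1,1}(0.4361) = +0.908596 -0.133821 = +0.774775

d=0.7748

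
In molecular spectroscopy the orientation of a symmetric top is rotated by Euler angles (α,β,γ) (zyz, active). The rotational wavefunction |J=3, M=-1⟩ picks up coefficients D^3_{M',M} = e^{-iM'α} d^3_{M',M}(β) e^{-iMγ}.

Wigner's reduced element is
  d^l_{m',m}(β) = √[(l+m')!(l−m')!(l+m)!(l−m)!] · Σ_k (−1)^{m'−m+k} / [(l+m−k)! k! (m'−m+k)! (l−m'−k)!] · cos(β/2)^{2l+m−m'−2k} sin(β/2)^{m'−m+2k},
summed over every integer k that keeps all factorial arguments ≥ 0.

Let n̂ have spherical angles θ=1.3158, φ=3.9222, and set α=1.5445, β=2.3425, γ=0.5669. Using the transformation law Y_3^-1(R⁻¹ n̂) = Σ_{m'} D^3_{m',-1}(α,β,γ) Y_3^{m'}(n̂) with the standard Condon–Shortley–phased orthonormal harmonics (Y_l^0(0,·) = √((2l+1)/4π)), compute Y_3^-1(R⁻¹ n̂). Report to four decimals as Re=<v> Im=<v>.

Need the full column D^3_{m',-1} for m'=−3..3 at α=1.5445, β=2.3425, γ=0.5669.
cos(β/2)=0.389000, sin(β/2)=0.921238
d^3_{-3,-1}: single k=2 term ⇒ +0.075264;  D = +0.035289-0.066479i
d^3_{-2,-1}: k∈[1..2] ⇒ +0.025949 -0.291068 = -0.265119;  D = +0.230822+0.130421i
d^3_{-1,-1}: k∈[0..2] ⇒ +0.003465 -0.155465 +0.653940 = +0.501940;  D = -0.258325+0.430362i
d^3_{0,-1}: k∈[0..2] ⇒ -0.028426 +0.478274 -0.894126 = -0.444278;  D = -0.374779-0.238586i
d^3_{1,-1}: k∈[0..2] ⇒ +0.116599 -0.871920 +0.611265 = -0.144056;  D = -0.080529+0.119445i
d^3_{2,-1}: k∈[0..1] ⇒ -0.291068 +0.816222 = +0.525154;  D = -0.427566-0.304916i
d^3_{3,-1}: single k=0 term ⇒ +0.422117;  D = -0.254042+0.337113i
Y_3^{m'}(θ=1.3158,φ=3.9222) and Σ D·Y over m':
  (+0.0353-0.0665i)·(+0.2634+0.2711i)  (+0.2308+0.1304i)·(+0.0023-0.2414i)  (-0.2583+0.4304i)·(+0.1515-0.1501i)  (-0.3748-0.2386i)·(-0.2524+0.0000i)  (-0.0805+0.1194i)·(-0.1515-0.1501i)  (-0.4276-0.3049i)·(+0.0023+0.2414i)  (-0.2540+0.3371i)·(-0.2634+0.2711i)
Y_3^-1(R⁻¹ n̂) = +0.257649-0.166774i

Re=0.2576 Im=-0.1668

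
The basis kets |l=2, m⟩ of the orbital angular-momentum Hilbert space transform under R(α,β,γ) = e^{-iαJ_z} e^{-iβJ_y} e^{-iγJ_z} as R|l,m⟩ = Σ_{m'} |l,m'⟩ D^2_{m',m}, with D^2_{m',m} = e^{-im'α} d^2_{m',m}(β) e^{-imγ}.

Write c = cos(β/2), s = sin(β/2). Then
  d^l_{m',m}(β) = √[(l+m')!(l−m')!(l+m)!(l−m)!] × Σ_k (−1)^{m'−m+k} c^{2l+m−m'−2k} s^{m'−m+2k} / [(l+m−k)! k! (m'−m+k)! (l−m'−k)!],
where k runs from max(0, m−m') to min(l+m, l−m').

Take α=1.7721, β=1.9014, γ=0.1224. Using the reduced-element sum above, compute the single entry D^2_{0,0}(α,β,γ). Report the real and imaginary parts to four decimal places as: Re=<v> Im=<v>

Re=-0.3419 Im=0.0000

D^2_{0,0}(1.7721,1.9014,0.1224) = e^{-i·0·1.7721}·d^2_{0,0}(1.9014)·e^{-i·0·0.1224}. Compute d first:
With c≡cos(β/2)=0.581114 and s≡sin(β/2)=0.813822, N=[2·2·2·2]^{1/2}=4.000000
k∈{0,1,2} keeps every argument non-negative
  k=0: (−1)^0·4.0000/(4)·0.5811^4·0.8138^0 = +0.114037
  k=1: (−1)^1·4.0000/(1)·0.5811^2·0.8138^2 = -0.894626
  k=2: (−1)^2·4.0000/(4)·0.5811^0·0.8138^4 = +0.438651
d^2_{0,0}(1.9014) = +0.114037 -0.894626 +0.438651 = -0.341939
D = (+1.000000+0.000000i)·(-0.341939)·(+1.000000+0.000000i) = -0.341939+0.000000i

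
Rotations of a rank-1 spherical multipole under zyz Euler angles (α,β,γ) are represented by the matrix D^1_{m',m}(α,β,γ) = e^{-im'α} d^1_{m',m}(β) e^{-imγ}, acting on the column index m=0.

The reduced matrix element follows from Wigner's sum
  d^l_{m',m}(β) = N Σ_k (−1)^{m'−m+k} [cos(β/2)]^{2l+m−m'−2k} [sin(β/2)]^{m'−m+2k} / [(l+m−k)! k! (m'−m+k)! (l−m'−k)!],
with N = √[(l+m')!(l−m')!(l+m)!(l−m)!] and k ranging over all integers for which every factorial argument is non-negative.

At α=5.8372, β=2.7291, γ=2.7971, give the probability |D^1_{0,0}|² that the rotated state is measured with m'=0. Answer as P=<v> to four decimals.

P=0.8393

Split into d^1_{0,0}(β=2.7291) × two z-phases.
c=cos(2.7291/2)=0.204787, s=sin(2.7291/2)=0.978807; N=√[1·1·1·1]=1.000000
Admissible k: 0..1 (factorial args all ≥0)
  k=0: (−1)^0·1.0000/(1)·0.2048^2·0.9788^0 = +0.041938
  k=1: (−1)^1·1.0000/(1)·0.2048^0·0.9788^2 = -0.958062
d^1_{0,0}(2.7291) = +0.041938 -0.958062 = -0.916124
|D^1_{0,0}|² = |d^1_{0,0}(β)|² = (-0.916124)² = 0.839284 (the z-rotation phases have unit modulus)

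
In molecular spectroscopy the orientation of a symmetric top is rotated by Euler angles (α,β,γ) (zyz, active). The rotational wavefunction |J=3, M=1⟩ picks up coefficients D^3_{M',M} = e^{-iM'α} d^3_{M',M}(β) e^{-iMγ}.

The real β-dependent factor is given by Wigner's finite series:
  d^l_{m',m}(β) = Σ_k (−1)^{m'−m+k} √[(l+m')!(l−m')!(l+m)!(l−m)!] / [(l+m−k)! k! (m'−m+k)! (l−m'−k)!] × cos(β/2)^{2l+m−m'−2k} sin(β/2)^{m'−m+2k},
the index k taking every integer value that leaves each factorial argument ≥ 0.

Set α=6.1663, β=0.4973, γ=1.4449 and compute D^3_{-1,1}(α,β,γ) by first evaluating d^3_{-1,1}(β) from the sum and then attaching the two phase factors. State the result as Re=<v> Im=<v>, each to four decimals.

D^3_{-1,1}(6.1663,0.4973,1.4449) = e^{-i·-1·6.1663}·d^3_{-1,1}(0.4973)·e^{-i·1·1.4449}. Compute d first:
c=cos(0.4973/2)=0.969246, s=sin(0.4973/2)=0.246096; N=√[2·24·24·2]=48.000000
k∈{2,3,4} keeps every argument non-negative
  k=2: (−1)^0·48.0000/(8)·0.9692^4·0.2461^2 = +0.320697
  k=3: (−1)^1·48.0000/(6)·0.9692^2·0.2461^4 = -0.027566
  k=4: (−1)^2·48.0000/(48)·0.9692^0·0.2461^6 = +0.000222
d^3_{-1,1}(0.4973) = +0.320697 -0.027566 +0.000222 = +0.293353
Attach z-rotation phases: D = e^{-i(-1)(6.1663)}·(+0.293353)·e^{-i(1)(1.4449)} = +0.002643-0.293341i

Re=0.0026 Im=-0.2933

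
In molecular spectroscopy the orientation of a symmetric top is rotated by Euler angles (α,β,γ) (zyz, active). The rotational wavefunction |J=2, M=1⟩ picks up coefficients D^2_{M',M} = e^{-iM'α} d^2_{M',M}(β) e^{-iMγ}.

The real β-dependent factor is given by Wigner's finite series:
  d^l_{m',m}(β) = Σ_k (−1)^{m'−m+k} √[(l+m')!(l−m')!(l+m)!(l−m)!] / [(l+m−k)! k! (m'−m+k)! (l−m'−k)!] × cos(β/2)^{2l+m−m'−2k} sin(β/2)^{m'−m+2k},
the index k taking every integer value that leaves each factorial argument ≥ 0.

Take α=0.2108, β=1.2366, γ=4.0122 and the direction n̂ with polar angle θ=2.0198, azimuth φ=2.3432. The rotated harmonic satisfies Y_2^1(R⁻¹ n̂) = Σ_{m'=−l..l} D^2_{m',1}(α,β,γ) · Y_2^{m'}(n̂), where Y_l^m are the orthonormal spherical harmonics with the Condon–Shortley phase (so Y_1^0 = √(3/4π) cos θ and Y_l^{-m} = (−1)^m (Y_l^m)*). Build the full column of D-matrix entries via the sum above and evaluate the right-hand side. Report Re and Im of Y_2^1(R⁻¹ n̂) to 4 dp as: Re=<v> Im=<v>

Re=-0.3432 Im=-0.1372

Need the full column D^2_{m',1} for m'=−2..2 at α=0.2108, β=1.2366, γ=4.0122.
cos(β/2)=0.814865, sin(β/2)=0.579651
d^2_{-2,1}: single k=3 term ⇒ +0.317406;  D = -0.285944+0.137777i
d^2_{-1,1}: k∈[2..3] ⇒ +0.669307 -0.112893 = +0.556414;  D = -0.439629+0.341062i
d^2_{0,1}: k∈[1..2] ⇒ +0.768244 -0.388741 = +0.379503;  D = -0.244537+0.290213i
d^2_{1,1}: k∈[0..1] ⇒ +0.440903 -0.669307 = -0.228404;  D = +0.107370-0.201594i
d^2_{2,1}: single k=0 term ⇒ -0.627268;  D = +0.172498-0.603084i
Y_2^{m'}(θ=2.0198,φ=2.3432) and Σ D·Y over m':
  (-0.2859+0.1378i)·(-0.0081+0.3134i)  (-0.4396+0.3411i)·(+0.2108+0.2164i)  (-0.2445+0.2902i)·(-0.1371+0.0000i)  (+0.1074-0.2016i)·(-0.2108+0.2164i)  (+0.1725-0.6031i)·(-0.0081-0.3134i)
Y_2^1(R⁻¹ n̂) = -0.343220-0.137161i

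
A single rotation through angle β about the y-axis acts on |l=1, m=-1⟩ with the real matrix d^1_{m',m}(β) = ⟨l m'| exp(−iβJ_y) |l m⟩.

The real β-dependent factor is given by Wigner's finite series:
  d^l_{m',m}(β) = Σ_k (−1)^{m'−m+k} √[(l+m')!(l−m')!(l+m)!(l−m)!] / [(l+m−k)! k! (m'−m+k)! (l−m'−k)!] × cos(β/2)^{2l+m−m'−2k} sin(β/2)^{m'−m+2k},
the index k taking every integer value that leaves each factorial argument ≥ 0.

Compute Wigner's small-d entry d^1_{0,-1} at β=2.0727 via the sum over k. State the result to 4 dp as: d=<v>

d^1_{0,-1}(β=2.0727) via Wigner's sum:
Half-angle: c=0.509365, s=0.860551. N=√(1·1·1·2)=1.414214
Admissible k: 0..0 (factorial args all ≥0)
  k=0: (−1)^1·1.4142/(1)·0.5094^1·0.8606^1 = -0.619898
d^1_{0,-1}(2.0727) = -0.619898

d=-0.6199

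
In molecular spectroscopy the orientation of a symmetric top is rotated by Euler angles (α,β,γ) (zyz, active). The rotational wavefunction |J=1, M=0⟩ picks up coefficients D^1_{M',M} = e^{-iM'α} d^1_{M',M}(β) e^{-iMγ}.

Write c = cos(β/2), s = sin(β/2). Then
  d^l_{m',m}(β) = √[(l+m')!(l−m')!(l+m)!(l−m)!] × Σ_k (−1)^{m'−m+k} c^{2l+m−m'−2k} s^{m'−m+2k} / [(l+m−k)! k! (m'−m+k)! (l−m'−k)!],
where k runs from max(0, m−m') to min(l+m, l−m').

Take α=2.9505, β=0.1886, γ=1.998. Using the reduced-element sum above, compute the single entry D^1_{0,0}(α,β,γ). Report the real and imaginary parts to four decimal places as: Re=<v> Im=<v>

Re=0.9823 Im=0.0000

Split into d^1_{0,0}(β=0.1886) × two z-phases.
c=cos(0.1886/2)=0.995557, s=sin(0.1886/2)=0.094160; N=√[1·1·1·1]=1.000000
Admissible k: 0..1 (factorial args all ≥0)
  k=0: (−1)^0·1.0000/(1)·0.9956^2·0.0942^0 = +0.991134
  k=1: (−1)^1·1.0000/(1)·0.9956^0·0.0942^2 = -0.008866
d^1_{0,0}(0.1886) = +0.991134 -0.008866 = +0.982268
Phases: e^{-i·(0)·2.9505}=+1.000000+0.000000i, e^{-i·(0)·1.998}=+1.000000+0.000000i ⇒ D=+0.982268+0.000000i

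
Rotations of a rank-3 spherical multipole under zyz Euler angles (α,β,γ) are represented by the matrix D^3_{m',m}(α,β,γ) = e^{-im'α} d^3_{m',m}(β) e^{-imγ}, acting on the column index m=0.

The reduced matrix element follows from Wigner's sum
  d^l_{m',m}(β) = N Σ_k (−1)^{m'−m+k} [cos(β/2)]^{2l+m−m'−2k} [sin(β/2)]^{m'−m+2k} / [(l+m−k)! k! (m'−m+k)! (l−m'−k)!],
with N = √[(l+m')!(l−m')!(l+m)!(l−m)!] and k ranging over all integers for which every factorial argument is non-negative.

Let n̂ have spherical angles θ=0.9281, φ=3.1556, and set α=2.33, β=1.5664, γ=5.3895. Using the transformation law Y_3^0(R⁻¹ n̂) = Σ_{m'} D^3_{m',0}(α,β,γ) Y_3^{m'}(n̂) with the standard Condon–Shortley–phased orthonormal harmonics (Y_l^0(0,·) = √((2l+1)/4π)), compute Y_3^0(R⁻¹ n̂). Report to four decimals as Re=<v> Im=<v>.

Need the full column D^3_{m',0} for m'=−3..3 at α=2.33, β=1.5664, γ=5.3895.
cos(β/2)=0.708659, sin(β/2)=0.705551
d^3_{-3,0}: single k=3 term ⇒ +0.559001;  D = +0.425083+0.363023i
d^3_{-2,0}: k∈[2..3] ⇒ +0.687650 -0.681630 = +0.006020;  D = -0.000315-0.006012i
d^3_{-1,0}: k∈[1..3] ⇒ +0.436824 -1.299000 +0.429210 = -0.432967;  D = +0.298030-0.314067i
d^3_{0,0}: k∈[0..3] ⇒ +0.126656 -1.129924 +1.120033 -0.123359 = -0.006594;  D = -0.006594+0.000000i
d^3_{1,0}: k∈[0..2] ⇒ -0.436824 +1.299000 -0.429210 = +0.432967;  D = -0.298030-0.314067i
d^3_{2,0}: k∈[0..1] ⇒ +0.687650 -0.681630 = +0.006020;  D = -0.000315+0.006012i
d^3_{3,0}: single k=0 term ⇒ -0.559001;  D = -0.425083+0.363023i
Y_3^{m'}(θ=0.9281,φ=3.1556) and Σ D·Y over m':
  (+0.4251+0.3630i)·(-0.2138+0.0090i)  (-0.0003-0.0060i)·(+0.3923-0.0110i)  (+0.2980-0.3141i)·(-0.2059+0.0029i)  (-0.0066+0.0000i)·(-0.2693+0.0000i)  (-0.2980-0.3141i)·(+0.2059+0.0029i)  (-0.0003+0.0060i)·(+0.3923+0.0110i)  (-0.4251+0.3630i)·(+0.2138+0.0090i)
Y_3^0(R⁻¹ n̂) = -0.307852+0.000000i

Re=-0.3079 Im=0.0000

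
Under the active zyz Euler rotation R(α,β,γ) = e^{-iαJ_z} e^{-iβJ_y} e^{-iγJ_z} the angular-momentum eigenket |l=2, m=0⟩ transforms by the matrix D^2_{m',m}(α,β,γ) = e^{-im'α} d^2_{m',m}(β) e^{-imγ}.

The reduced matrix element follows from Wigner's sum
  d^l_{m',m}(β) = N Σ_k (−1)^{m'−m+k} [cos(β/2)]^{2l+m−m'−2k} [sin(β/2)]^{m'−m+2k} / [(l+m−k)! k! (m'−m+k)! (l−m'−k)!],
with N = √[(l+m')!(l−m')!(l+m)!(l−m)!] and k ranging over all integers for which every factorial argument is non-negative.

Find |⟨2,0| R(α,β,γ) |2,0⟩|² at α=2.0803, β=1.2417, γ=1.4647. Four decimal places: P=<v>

P=0.1179

Split into d^2_{0,0}(β=1.2417) × two z-phases.
With c≡cos(β/2)=0.813384 and s≡sin(β/2)=0.581727, N=[2·2·2·2]^{1/2}=4.000000
Admissible k: 0..2 (factorial args all ≥0)
  k=0: (−1)^0·4.0000/(4)·0.8134^4·0.5817^0 = +0.437707
  k=1: (−1)^1·4.0000/(1)·0.8134^2·0.5817^2 = -0.895550
  k=2: (−1)^2·4.0000/(4)·0.8134^0·0.5817^4 = +0.114519
d^2_{0,0}(1.2417) = +0.437707 -0.895550 +0.114519 = -0.343324
|D^2_{0,0}|² = |d^2_{0,0}(β)|² = (-0.343324)² = 0.117872 (the z-rotation phases have unit modulus)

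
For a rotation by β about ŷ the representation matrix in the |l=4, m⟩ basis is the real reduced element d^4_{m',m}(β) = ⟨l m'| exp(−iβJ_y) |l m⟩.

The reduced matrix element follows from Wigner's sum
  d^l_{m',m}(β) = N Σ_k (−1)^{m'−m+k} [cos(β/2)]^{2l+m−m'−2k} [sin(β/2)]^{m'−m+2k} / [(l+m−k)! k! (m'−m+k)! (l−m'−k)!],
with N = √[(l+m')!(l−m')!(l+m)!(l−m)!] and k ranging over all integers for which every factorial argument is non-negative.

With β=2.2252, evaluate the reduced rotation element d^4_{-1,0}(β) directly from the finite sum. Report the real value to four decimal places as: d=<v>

d=0.1097

d^4_{-1,0}(β=2.2252) via Wigner's sum:
Half-angle: c=0.442331, s=0.896852. N=√(6·120·24·24)=643.987578
The bounds max(0,m−m')=1 and min(l+m,l−m')=4 give 4 terms
  k=1: (−1)^0·643.9876/(144)·0.4423^7·0.8969^1 = +0.013288
  k=2: (−1)^1·643.9876/(24)·0.4423^5·0.8969^3 = -0.327768
  k=3: (−1)^2·643.9876/(24)·0.4423^3·0.8969^5 = +1.347449
  k=4: (−1)^3·643.9876/(144)·0.4423^1·0.8969^7 = -0.923224
d^4_{-1,0}(2.2252) = +0.013288 -0.327768 +1.347449 -0.923224 = +0.109745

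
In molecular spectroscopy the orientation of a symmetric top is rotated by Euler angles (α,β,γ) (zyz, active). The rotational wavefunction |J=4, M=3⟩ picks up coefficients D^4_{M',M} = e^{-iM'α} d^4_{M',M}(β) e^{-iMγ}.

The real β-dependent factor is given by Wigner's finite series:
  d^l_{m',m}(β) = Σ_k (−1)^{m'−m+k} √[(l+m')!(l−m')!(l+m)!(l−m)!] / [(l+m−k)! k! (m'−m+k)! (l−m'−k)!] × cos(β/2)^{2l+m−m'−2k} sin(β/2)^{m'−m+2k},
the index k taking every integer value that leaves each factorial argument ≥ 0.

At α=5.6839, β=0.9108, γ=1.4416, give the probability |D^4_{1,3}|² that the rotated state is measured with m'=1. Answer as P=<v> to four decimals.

First d^4_{1,3}(β=0.9108), then the phase factors e^{-i(1)α} and e^{-i(3)γ}:
With c≡cos(β/2)=0.898085 and s≡sin(β/2)=0.439822, N=[120·6·5040·1]^{1/2}=1904.940944
Admissible k: 2..3 (factorial args all ≥0)
  k=2: (−1)^0·1904.9409/(240)·0.8981^6·0.4398^2 = +0.805617
  k=3: (−1)^1·1904.9409/(144)·0.8981^4·0.4398^4 = -0.322029
d^4_{1,3}(0.9108) = +0.805617 -0.322029 = +0.483588
|D^4_{1,3}|² = |d^4_{1,3}(β)|² = (+0.483588)² = 0.233857 (the z-rotation phases have unit modulus)

P=0.2339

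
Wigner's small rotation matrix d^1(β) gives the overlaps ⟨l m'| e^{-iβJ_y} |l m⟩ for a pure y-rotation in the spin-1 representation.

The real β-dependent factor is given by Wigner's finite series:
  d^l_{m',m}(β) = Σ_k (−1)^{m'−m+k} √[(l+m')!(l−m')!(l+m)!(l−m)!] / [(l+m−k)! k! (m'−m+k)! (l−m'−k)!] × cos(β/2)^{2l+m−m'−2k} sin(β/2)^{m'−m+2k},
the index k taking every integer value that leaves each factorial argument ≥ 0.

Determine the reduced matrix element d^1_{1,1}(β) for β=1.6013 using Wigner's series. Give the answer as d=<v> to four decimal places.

d^1_{1,1}(β=1.6013) via Wigner's sum:
With c≡cos(β/2)=0.696240 and s≡sin(β/2)=0.717809, N=[2·1·2·1]^{1/2}=2.000000
k∈{0} keeps every argument non-negative
  k=0: (−1)^0·2.0000/(2)·0.6962^2·0.7178^0 = +0.484751
d^1_{1,1}(1.6013) = +0.484751

d=0.4848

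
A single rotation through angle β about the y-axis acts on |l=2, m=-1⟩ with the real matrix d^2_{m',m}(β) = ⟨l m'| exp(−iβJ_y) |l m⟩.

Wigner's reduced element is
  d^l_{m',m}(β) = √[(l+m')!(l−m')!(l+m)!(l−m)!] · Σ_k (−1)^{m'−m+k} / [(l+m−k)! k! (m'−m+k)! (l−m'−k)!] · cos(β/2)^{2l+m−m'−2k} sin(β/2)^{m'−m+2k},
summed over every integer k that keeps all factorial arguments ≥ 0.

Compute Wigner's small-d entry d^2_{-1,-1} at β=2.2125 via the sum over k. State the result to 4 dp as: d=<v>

d=-0.4410

d^2_{-1,-1}(β=2.2125) via Wigner's sum:
c=cos(2.2125/2)=0.448017, s=sin(2.2125/2)=0.894025; N=√[1·6·1·6]=6.000000
The bounds max(0,m−m')=0 and min(l+m,l−m')=1 give 2 terms
  k=0: (−1)^0·6.0000/(6)·0.4480^4·0.8940^0 = +0.040288
  k=1: (−1)^1·6.0000/(2)·0.4480^2·0.8940^2 = -0.481293
d^2_{-1,-1}(2.2125) = +0.040288 -0.481293 = -0.441005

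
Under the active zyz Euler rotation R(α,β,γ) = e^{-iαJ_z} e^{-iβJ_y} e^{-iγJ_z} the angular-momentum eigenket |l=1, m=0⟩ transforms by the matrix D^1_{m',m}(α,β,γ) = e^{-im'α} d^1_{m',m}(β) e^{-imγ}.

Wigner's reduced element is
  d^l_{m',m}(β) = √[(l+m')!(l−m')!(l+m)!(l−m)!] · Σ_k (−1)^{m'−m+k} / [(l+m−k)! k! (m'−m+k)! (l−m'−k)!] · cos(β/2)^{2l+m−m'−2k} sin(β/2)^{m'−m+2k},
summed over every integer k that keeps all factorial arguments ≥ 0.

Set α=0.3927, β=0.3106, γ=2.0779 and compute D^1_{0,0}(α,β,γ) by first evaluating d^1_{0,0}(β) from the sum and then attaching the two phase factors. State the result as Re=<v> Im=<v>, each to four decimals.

First d^1_{0,0}(β=0.3106), then the phase factors e^{-i(0)α} and e^{-i(0)γ}:
c=cos(0.3106/2)=0.987965, s=sin(0.3106/2)=0.154676; N=√[1·1·1·1]=1.000000
The bounds max(0,m−m')=0 and min(l+m,l−m')=1 give 2 terms
  k=0: (−1)^0·1.0000/(1)·0.9880^2·0.1547^0 = +0.976075
  k=1: (−1)^1·1.0000/(1)·0.9880^0·0.1547^2 = -0.023925
d^1_{0,0}(0.3106) = +0.976075 -0.023925 = +0.952150
Phases: e^{-i·(0)·0.3927}=+1.000000+0.000000i, e^{-i·(0)·2.0779}=+1.000000+0.000000i ⇒ D=+0.952150+0.000000i

Re=0.9522 Im=0.0000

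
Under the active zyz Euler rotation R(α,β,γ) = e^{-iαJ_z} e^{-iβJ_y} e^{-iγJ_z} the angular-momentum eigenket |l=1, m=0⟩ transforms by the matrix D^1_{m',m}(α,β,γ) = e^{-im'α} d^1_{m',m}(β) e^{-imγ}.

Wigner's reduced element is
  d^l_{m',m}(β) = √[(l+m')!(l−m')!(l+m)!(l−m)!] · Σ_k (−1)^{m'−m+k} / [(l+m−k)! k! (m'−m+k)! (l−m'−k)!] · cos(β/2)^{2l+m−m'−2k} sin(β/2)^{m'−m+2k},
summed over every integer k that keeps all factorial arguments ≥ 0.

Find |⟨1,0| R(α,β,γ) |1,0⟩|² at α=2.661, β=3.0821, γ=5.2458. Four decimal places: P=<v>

D^1_{0,0}(2.661,3.0821,5.2458) = e^{-i·0·2.661}·d^1_{0,0}(3.0821)·e^{-i·0·5.2458}. Compute d first:
Half-angle: c=0.029742, s=0.999558. N=√(1·1·1·1)=1.000000
The bounds max(0,m−m')=0 and min(l+m,l−m')=1 give 2 terms
  k=0: (−1)^0·1.0000/(1)·0.0297^2·0.9996^0 = +0.000885
  k=1: (−1)^1·1.0000/(1)·0.0297^0·0.9996^2 = -0.999115
d^1_{0,0}(3.0821) = +0.000885 -0.999115 = -0.998231
|D^1_{0,0}|² = |d^1_{0,0}(β)|² = (-0.998231)² = 0.996465 (the z-rotation phases have unit modulus)

P=0.9965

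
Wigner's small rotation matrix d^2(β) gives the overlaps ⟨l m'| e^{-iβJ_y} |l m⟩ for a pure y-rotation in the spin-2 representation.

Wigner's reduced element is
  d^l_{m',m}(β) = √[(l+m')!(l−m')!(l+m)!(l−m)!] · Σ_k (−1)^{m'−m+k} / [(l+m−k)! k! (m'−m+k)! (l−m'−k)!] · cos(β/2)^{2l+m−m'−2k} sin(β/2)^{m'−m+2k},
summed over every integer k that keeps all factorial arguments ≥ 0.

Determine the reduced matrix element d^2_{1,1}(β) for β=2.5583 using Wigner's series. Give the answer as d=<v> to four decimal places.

d=-0.2207

d^2_{1,1}(β=2.5583) via Wigner's sum:
Half-angle: c=0.287529, s=0.957772. N=√(6·1·6·1)=6.000000
Admissible k: 0..1 (factorial args all ≥0)
  k=0: (−1)^0·6.0000/(6)·0.2875^4·0.9578^0 = +0.006835
  k=1: (−1)^1·6.0000/(2)·0.2875^2·0.9578^2 = -0.227515
d^2_{1,1}(2.5583) = +0.006835 -0.227515 = -0.220680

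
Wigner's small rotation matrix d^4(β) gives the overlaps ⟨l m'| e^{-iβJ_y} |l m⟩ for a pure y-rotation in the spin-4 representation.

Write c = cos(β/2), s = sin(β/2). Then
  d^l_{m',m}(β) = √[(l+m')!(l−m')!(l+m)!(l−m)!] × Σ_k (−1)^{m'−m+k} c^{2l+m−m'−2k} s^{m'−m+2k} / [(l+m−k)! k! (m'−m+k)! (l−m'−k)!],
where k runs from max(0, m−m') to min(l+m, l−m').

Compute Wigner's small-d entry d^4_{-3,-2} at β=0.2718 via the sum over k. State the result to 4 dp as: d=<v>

d=0.4484

d^4_{-3,-2}(β=0.2718) via Wigner's sum:
Half-angle: c=0.990780, s=0.135482. N=√(1·5040·2·720)=2693.993318
k: max(0,(-2)−(-3))=1 … min(4+(-2),4−(-3))=2
  k=1: (−1)^0·2693.9933/(720)·0.9908^7·0.1355^1 = +0.475101
  k=2: (−1)^1·2693.9933/(240)·0.9908^5·0.1355^3 = -0.026651
d^4_{-3,-2}(0.2718) = +0.475101 -0.026651 = +0.448450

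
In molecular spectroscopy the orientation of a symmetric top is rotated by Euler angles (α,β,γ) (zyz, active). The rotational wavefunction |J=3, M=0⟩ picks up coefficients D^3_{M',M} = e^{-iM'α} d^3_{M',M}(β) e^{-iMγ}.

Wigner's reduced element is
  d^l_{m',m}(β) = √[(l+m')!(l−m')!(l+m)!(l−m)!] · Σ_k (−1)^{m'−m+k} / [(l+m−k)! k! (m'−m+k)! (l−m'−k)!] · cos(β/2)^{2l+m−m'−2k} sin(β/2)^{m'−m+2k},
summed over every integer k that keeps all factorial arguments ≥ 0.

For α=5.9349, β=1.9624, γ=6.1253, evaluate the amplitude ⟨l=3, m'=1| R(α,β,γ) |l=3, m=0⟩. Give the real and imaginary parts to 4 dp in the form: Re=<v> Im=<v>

Re=0.1022 Im=0.0371

First d^3_{1,0}(β=1.9624), then the phase factors e^{-i(1)α} and e^{-i(0)γ}:
Half-angle: c=0.556026, s=0.831165. N=√(24·2·6·6)=41.569219
k: max(0,(0)−(1))=0 … min(3+(0),3−(1))=2
  k=0: (−1)^1·41.5692/(12)·0.5560^5·0.8312^1 = -0.153021
  k=1: (−1)^2·41.5692/(4)·0.5560^3·0.8312^3 = +1.025789
  k=2: (−1)^3·41.5692/(12)·0.5560^1·0.8312^5 = -0.764051
d^3_{1,0}(1.9624) = -0.153021 +1.025789 -0.764051 = +0.108717
Phases: e^{-i·(1)·5.9349}=+0.939959+0.341287i, e^{-i·(0)·6.1253}=+1.000000+0.000000i ⇒ D=+0.102190+0.037104i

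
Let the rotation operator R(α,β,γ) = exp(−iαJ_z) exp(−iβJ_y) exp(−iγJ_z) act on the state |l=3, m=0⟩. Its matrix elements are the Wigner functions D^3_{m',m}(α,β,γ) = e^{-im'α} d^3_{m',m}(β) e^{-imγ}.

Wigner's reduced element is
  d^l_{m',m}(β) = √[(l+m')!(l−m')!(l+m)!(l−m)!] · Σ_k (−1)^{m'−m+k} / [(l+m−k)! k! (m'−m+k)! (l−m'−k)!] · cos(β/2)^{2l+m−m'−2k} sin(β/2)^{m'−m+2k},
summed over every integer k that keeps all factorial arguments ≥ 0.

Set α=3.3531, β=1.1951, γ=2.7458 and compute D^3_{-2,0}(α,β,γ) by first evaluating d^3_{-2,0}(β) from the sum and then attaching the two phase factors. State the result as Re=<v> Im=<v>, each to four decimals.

Re=0.3965 Im=0.1785

First d^3_{-2,0}(β=1.1951), then the phase factors e^{-i(-2)α} and e^{-i(0)γ}:
With c≡cos(β/2)=0.826717 and s≡sin(β/2)=0.562619, N=[1·120·6·6]^{1/2}=65.726707
The bounds max(0,m−m')=2 and min(l+m,l−m')=3 give 2 terms
  k=2: (−1)^0·65.7267/(12)·0.8267^4·0.5626^2 = +0.809870
  k=3: (−1)^1·65.7267/(12)·0.8267^2·0.5626^4 = -0.375086
d^3_{-2,0}(1.1951) = +0.809870 -0.375086 = +0.434784
Attach z-rotation phases: D = e^{-i(-2)(3.3531)}·(+0.434784)·e^{-i(0)(2.7458)} = +0.396461+0.178484i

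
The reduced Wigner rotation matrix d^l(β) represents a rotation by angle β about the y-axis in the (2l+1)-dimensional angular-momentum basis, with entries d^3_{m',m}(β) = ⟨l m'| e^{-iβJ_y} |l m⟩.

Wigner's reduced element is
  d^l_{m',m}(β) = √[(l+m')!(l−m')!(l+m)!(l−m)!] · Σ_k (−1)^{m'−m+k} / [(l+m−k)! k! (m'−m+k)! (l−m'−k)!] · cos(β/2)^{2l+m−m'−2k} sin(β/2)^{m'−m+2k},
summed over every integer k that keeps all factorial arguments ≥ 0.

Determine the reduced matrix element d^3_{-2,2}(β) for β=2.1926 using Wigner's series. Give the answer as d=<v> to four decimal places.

d=0.1581

d^3_{-2,2}(β=2.1926) via Wigner's sum:
Half-angle: c=0.456890, s=0.889523. N=√(1·120·120·1)=120.000000
The bounds max(0,m−m')=4 and min(l+m,l−m')=5 give 2 terms
  k=4: (−1)^0·120.0000/(24)·0.4569^2·0.8895^4 = +0.653466
  k=5: (−1)^1·120.0000/(120)·0.4569^0·0.8895^6 = -0.495385
d^3_{-2,2}(2.1926) = +0.653466 -0.495385 = +0.158081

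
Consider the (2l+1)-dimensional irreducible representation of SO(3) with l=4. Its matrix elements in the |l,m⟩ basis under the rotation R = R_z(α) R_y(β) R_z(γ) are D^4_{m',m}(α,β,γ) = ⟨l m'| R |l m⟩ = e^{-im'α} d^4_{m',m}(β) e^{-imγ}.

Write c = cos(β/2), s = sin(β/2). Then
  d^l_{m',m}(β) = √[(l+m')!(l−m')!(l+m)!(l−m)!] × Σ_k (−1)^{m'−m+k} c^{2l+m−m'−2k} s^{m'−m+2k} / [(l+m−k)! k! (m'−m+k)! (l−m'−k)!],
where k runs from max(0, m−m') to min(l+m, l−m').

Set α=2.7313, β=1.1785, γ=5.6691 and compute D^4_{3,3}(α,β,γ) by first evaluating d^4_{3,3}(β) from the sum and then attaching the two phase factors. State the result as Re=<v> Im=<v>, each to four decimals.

D^4_{3,3}(2.7313,1.1785,5.6691) = e^{-i·3·2.7313}·d^4_{3,3}(1.1785)·e^{-i·3·5.6691}. Compute d first:
With c≡cos(β/2)=0.831358 and s≡sin(β/2)=0.555738, N=[5040·1·5040·1]^{1/2}=5040.000000
Admissible k: 0..1 (factorial args all ≥0)
  k=0: (−1)^0·5040.0000/(5040)·0.8314^8·0.5557^0 = +0.228194
  k=1: (−1)^1·5040.0000/(720)·0.8314^6·0.5557^2 = -0.713782
d^4_{3,3}(1.1785) = +0.228194 -0.713782 = -0.485588
D = (-0.333410-0.942782i)·(-0.485588)·(-0.268138+0.963381i) = -0.484450+0.033217i

Re=-0.4845 Im=0.0332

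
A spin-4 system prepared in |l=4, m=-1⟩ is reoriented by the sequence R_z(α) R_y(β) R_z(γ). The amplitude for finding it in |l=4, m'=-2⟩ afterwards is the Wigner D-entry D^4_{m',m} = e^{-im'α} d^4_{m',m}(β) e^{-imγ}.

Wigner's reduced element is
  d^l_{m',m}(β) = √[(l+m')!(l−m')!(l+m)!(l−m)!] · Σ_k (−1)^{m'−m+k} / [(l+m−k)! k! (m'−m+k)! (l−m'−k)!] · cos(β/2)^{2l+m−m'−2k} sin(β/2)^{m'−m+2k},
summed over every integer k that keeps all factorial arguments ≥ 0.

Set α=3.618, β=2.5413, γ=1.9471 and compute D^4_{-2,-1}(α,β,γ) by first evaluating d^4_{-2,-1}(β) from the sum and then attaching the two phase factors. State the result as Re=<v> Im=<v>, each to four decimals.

Re=-0.2425 Im=0.0598

First d^4_{-2,-1}(β=2.5413), then the phase factors e^{-i(-2)α} and e^{-i(-1)γ}:
With c≡cos(β/2)=0.295660 and s≡sin(β/2)=0.955293, N=[2·720·6·120]^{1/2}=1018.233765
The bounds max(0,m−m')=1 and min(l+m,l−m')=3 give 3 terms
  k=1: (−1)^0·1018.2338/(240)·0.2957^7·0.9553^1 = +0.000800
  k=2: (−1)^1·1018.2338/(48)·0.2957^5·0.9553^3 = -0.041781
  k=3: (−1)^2·1018.2338/(72)·0.2957^3·0.9553^5 = +0.290788
d^4_{-2,-1}(2.5413) = +0.000800 -0.041781 +0.290788 = +0.249807
D = (+0.579391+0.815050i)·(+0.249807)·(-0.367485+0.930029i) = -0.242547+0.059787i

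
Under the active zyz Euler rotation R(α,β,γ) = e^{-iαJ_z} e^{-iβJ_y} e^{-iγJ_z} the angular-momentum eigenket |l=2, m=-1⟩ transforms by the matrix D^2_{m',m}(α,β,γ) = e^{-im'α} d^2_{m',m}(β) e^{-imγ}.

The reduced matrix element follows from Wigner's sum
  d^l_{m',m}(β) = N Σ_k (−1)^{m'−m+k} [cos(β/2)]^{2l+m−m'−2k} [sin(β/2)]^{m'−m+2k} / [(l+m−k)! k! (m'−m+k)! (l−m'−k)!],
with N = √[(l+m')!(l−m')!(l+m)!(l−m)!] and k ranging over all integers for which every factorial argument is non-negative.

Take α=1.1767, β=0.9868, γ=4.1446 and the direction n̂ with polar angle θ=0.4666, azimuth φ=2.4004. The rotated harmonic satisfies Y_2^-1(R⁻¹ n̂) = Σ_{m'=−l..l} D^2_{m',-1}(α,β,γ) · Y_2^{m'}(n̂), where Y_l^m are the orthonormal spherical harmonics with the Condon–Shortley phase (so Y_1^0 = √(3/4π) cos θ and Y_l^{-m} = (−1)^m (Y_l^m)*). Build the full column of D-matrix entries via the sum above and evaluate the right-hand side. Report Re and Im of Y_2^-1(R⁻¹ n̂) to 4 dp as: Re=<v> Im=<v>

Need the full column D^2_{m',-1} for m'=−2..2 at α=1.1767, β=0.9868, γ=4.1446.
cos(β/2)=0.880728, sin(β/2)=0.473623
d^2_{-2,-1}: single k=1 term ⇒ +0.647124;  D = +0.632251+0.137945i
d^2_{-1,-1}: k∈[0..1] ⇒ +0.601681 -0.522000 = +0.079682;  D = +0.045576-0.065361i
d^2_{0,-1}: k∈[0..1] ⇒ -0.792562 +0.229201 = -0.563362;  D = +0.302959+0.474966i
d^2_{1,-1}: k∈[0..1] ⇒ +0.522000 -0.050319 = +0.471681;  D = -0.464584+0.081516i
d^2_{2,-1}: single k=0 term ⇒ -0.187142;  D = +0.040914-0.182614i
Y_2^{m'}(θ=0.4666,φ=2.4004) and Σ D·Y over m':
  (+0.6323+0.1379i)·(+0.0069+0.0779i)  (+0.0456-0.0654i)·(-0.2290-0.2096i)  (+0.3030+0.4750i)·(+0.4393+0.0000i)  (-0.4646+0.0815i)·(+0.2290-0.2096i)  (+0.0409-0.1826i)·(+0.0069-0.0779i)
Y_2^-1(R⁻¹ n̂) = -0.000641+0.375828i

Re=-0.0006 Im=0.3758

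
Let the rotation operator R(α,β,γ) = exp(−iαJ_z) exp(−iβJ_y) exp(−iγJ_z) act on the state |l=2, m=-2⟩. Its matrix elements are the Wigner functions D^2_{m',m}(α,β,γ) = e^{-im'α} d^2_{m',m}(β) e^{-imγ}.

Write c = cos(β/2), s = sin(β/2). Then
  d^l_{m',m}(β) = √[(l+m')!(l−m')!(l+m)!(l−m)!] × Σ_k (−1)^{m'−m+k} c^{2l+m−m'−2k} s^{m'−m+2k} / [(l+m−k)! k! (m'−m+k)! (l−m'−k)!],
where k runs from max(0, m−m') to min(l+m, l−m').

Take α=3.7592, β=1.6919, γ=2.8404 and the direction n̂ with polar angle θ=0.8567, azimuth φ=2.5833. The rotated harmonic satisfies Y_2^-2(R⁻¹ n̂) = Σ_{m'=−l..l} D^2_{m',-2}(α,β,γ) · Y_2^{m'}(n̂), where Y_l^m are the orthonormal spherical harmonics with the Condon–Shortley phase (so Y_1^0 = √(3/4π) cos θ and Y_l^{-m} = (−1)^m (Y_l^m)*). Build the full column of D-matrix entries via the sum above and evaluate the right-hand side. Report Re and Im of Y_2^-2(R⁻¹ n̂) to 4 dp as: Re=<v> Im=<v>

Need the full column D^2_{m',-2} for m'=−2..2 at α=3.7592, β=1.6919, γ=2.8404.
cos(β/2)=0.663020, sin(β/2)=0.748601
d^2_{-2,-2}: single k=0 term ⇒ +0.193245;  D = +0.155824+0.114290i
d^2_{-1,-2}: single k=0 term ⇒ -0.436376;  D = +0.436326+0.006642i
d^2_{0,-2}: single k=0 term ⇒ +0.603435;  D = +0.497222-0.341912i
d^2_{1,-2}: single k=0 term ⇒ -0.556299;  D = +0.191174-0.522419i
d^2_{2,-2}: single k=0 term ⇒ +0.314053;  D = -0.082800-0.302941i
Y_2^{m'}(θ=0.8567,φ=2.5833) and Σ D·Y over m':
  (+0.1558+0.1143i)·(+0.0968+0.1982i)  (+0.4363+0.0066i)·(-0.3243-0.2025i)  (+0.4972-0.3419i)·(+0.0905+0.0000i)  (+0.1912-0.5224i)·(+0.3243-0.2025i)  (-0.0828-0.3029i)·(+0.0968-0.1982i)
Y_2^-2(R⁻¹ n̂) = -0.214629-0.300559i

Re=-0.2146 Im=-0.3006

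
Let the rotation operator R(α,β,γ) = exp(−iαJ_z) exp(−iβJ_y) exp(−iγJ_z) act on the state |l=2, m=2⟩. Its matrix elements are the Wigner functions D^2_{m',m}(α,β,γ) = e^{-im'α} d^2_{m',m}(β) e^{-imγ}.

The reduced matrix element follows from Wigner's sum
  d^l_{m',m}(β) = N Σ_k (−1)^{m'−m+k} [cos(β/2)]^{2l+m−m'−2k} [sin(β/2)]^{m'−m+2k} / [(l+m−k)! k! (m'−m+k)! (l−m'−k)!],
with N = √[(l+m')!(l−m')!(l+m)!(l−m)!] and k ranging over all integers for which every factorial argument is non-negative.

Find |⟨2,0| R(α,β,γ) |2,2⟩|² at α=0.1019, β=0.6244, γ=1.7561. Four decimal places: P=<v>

D^2_{0,2}(0.1019,0.6244,1.7561) = e^{-i·0·0.1019}·d^2_{0,2}(0.6244)·e^{-i·2·1.7561}. Compute d first:
Half-angle: c=0.951660, s=0.307153. N=√(2·2·24·1)=9.797959
The bounds max(0,m−m')=2 and min(l+m,l−m')=2 give 1 term
  k=2: (−1)^0·9.7980/(4)·0.9517^2·0.3072^2 = +0.209290
d^2_{0,2}(0.6244) = +0.209290
|D^2_{0,2}|² = |d^2_{0,2}(β)|² = (+0.209290)² = 0.043802 (the z-rotation phases have unit modulus)

P=0.0438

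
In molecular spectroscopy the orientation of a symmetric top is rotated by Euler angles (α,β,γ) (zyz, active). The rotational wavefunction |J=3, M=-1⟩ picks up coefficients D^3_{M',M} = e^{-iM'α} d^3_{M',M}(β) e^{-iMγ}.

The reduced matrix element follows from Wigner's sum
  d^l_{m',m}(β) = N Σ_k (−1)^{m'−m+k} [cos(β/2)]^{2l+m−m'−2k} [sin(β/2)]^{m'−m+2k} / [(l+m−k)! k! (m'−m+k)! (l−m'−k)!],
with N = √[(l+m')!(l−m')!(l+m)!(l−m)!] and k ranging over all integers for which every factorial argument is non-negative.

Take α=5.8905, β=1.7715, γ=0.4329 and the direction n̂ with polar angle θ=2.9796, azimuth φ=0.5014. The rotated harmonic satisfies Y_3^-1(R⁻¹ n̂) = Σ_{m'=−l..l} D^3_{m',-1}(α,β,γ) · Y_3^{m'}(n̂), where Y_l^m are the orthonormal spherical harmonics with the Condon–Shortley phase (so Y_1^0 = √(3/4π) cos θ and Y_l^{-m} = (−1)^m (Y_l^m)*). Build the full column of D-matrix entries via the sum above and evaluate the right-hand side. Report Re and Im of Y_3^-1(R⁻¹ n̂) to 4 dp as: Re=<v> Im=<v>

Re=-0.1659 Im=-0.0515

Need the full column D^3_{m',-1} for m'=−3..3 at α=5.8905, β=1.7715, γ=0.4329.
cos(β/2)=0.632709, sin(β/2)=0.774390
d^3_{-3,-1}: single k=2 term ⇒ +0.372204;  D = +0.273563-0.252386i
d^3_{-2,-1}: k∈[1..2] ⇒ +0.248301 -0.743910 = -0.495609;  D = -0.465140+0.171093i
d^3_{-1,-1}: k∈[0..2] ⇒ +0.064154 -0.768820 +0.863769 = +0.159102;  D = +0.158974+0.006397i
d^3_{0,-1}: k∈[0..2] ⇒ -0.272001 +1.222369 -0.610369 = +0.340000;  D = +0.308636+0.142632i
d^3_{1,-1}: k∈[0..2] ⇒ +0.576615 -1.151692 +0.215654 = -0.359422;  D = -0.243734-0.264156i
d^3_{2,-1}: k∈[0..1] ⇒ -0.743910 +0.557188 = -0.186722;  D = -0.064469-0.175239i
d^3_{3,-1}: single k=0 term ⇒ +0.557560;  D = -0.022385+0.557111i
Y_3^{m'}(θ=2.9796,φ=0.5014) and Σ D·Y over m':
  (+0.2736-0.2524i)·(+0.0001-0.0017i)  (-0.4651+0.1711i)·(-0.0141+0.0221i)  (+0.1590+0.0064i)·(+0.1769-0.0970i)  (+0.3086+0.1426i)·(-0.6887+0.0000i)  (-0.2437-0.2642i)·(-0.1769-0.0970i)  (-0.0645-0.1752i)·(-0.0141-0.0221i)  (-0.0224+0.5571i)·(-0.0001-0.0017i)
Y_3^-1(R⁻¹ n̂) = -0.165927-0.051488i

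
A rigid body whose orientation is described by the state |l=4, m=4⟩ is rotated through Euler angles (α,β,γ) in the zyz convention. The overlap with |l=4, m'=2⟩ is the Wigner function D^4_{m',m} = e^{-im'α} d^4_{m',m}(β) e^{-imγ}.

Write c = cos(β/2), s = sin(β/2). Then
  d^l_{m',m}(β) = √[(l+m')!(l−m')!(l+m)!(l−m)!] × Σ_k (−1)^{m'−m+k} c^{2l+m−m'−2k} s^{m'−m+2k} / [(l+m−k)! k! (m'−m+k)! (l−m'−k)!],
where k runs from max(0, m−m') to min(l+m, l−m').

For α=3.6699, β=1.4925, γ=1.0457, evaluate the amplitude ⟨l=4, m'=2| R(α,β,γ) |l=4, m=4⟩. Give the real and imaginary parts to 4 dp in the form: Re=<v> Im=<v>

Re=0.1922 Im=0.3303

D^4_{2,4}(3.6699,1.4925,1.0457) = e^{-i·2·3.6699}·d^4_{2,4}(1.4925)·e^{-i·4·1.0457}. Compute d first:
c=cos(1.4925/2)=0.734240, s=sin(1.4925/2)=0.678890; N=√[720·2·40320·1]=7619.763776
Admissible k: 2..2 (factorial args all ≥0)
  k=2: (−1)^0·7619.7638/(1440)·0.7342^6·0.6789^2 = +0.382125
d^4_{2,4}(1.4925) = +0.382125
Attach z-rotation phases: D = e^{-i(2)(3.6699)}·(+0.382125)·e^{-i(4)(1.0457)} = +0.192196+0.330274i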